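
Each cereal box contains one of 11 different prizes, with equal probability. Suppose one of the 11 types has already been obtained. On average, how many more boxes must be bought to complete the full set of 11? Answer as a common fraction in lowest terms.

Starting from 1 distinct type, each trial gives a new one with probability (11−i)/11 when i types are held, so the wait for the next new type is 11/(11−i).
E = 11/10 + 11/9 + 11/8 + 11/7 + 11/6 + 11/5 + 11/4 + 11/3 + 11/2 + 11/1 = 81191/2520.

81191/2520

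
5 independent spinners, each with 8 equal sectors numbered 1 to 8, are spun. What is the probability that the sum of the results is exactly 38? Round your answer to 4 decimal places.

There are 8^5 = 32768 equally likely outcomes.
The number of ordered 5-tuples from {1,…,8} summing to 38 is 15.
P(sum = 38) = 15/32768 ≈ 0.0005.

0.0005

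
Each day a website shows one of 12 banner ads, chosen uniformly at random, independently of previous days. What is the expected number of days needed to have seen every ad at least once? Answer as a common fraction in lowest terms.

86021/2310

After i distinct types are collected, each trial gives a new one with probability (12−i)/12, so the expected wait for the next new type is 12/(12−i).
E = 12/12 + 12/11 + 12/10 + 12/9 + 12/8 + 12/7 + 12/6 + 12/5 + 12/4 + 12/3 + 12/2 + 12/1 = 86021/2310.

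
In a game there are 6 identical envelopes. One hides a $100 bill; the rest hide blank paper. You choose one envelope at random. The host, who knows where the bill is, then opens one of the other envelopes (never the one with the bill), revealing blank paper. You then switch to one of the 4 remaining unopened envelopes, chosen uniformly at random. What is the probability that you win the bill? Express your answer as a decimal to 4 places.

0.2083

Your original envelope holds the bill with probability 1/6, so the other 5 collectively hold it with probability 5/6.
The host can always find an empty envelope to open, so this doesn't change that 5/6; it is now spread over the 4 remaining unopened envelopes.
P(win by switching) = (5/6) · (1/4) = 5/24 ≈ 0.2083.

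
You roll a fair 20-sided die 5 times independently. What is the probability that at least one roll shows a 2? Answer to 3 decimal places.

0.226

P(no roll shows a 2) = (19/20)^5 ≈ 0.774.
P(at least one) = 1 − 0.774 = 0.226.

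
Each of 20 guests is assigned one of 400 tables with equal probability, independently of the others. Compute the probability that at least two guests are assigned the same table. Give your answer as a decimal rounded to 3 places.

0.383

It's easier to compute the probability that all 20 are distinct.
P(all distinct) = 400/400 · 399/400 · ··· · 381/400 ≈ 0.617.
So the probability of at least one match is 1 − 0.617 = 0.383.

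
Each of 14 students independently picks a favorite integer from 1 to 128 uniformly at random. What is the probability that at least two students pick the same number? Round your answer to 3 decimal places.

It's easier to compute the probability that all 14 are distinct.
P(all distinct) = 128/128 · 127/128 · ··· · 115/128 ≈ 0.478.
So the probability of at least one match is 1 − 0.478 = 0.522.

0.522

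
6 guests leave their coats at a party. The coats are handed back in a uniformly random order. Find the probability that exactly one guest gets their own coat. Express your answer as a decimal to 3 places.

0.367

Choose which one is fixed: C(6,1) = 6 ways.
The remaining 5 must have no fixed point: D(5) = 44.
P = 6·44/720 = 11/30 ≈ 0.367.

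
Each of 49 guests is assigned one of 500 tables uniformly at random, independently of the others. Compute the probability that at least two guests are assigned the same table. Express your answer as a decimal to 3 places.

It's easier to compute the probability that all 49 are distinct.
P(all distinct) = 500/500 · 499/500 · ··· · 452/500 ≈ 0.088.
So the probability of at least one match is 1 − 0.088 = 0.912.

0.912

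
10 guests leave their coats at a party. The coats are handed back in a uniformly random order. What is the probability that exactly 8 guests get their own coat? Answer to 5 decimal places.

Choose which 8 of the 10 are fixed: C(10,8) = 45 ways.
The remaining 2 must have no fixed point: D(2) = 1.
P = 45·1/3628800 = 1/80640 ≈ 0.00001.

0.00001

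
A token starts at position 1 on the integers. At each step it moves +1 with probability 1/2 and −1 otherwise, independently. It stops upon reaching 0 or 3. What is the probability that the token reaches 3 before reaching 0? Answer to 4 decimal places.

0.3333

With a fair step, P(i) = ½P(i−1) + ½P(i+1) with P(0)=0, P(3)=1 has the linear solution P(i) = i/3.
P(1) = 1/3 ≈ 0.3333.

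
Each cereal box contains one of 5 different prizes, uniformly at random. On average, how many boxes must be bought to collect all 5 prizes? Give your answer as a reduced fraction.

After i distinct types are collected, each trial gives a new one with probability (5−i)/5, so the expected wait for the next new type is 5/(5−i).
E = 5/5 + 5/4 + 5/3 + 5/2 + 5/1 = 137/12.

137/12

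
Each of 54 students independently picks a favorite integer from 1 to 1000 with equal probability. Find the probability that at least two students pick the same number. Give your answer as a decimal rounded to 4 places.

0.7671

It's easier to compute the probability that all 54 are distinct.
P(all distinct) = 1000/1000 · 999/1000 · ··· · 947/1000 ≈ 0.2329.
So the probability of at least one match is 1 − 0.2329 = 0.7671.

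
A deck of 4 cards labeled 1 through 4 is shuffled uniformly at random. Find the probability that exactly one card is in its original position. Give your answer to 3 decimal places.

0.333

Choose which one is fixed: C(4,1) = 4 ways.
The remaining 3 must have no fixed point: D(3) = 2.
P = 4·2/24 = 1/3 ≈ 0.333.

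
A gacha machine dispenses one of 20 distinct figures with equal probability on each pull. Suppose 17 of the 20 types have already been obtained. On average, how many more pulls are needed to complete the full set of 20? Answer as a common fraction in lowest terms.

Starting from 17 distinct types, each trial gives a new one with probability (20−i)/20 when i types are held, so the wait for the next new type is 20/(20−i).
E = 20/3 + 20/2 + 20/1 = 110/3.

110/3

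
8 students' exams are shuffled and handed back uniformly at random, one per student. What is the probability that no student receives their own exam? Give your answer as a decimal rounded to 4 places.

0.3679

This is the derangement probability: permutations of 8 with no fixed point.
D(8) = 8! · (1 − 1/1! + 1/2! − ··· + (−1)^8/8!) = 14833.
P = 14833/40320 = 2119/5760 ≈ 0.3679.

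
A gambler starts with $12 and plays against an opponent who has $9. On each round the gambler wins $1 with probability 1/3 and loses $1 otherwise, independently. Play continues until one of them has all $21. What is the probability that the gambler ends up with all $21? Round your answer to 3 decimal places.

0.002

Let r = q/p = (2/3)/(1/3) = 2. The recurrence P(i) = p·P(i+1) + q·P(i−1) with P(0)=0, P(21)=1 gives P(i) = (1 − r^i)/(1 − r^21).
P(12) = (1 − (2)^12) / (1 − (2)^21) = 585/299593 ≈ 0.002.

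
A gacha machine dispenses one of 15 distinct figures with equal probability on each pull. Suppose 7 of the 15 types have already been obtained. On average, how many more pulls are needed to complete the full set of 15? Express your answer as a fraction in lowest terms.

2283/56

Starting from 7 distinct types, each trial gives a new one with probability (15−i)/15 when i types are held, so the wait for the next new type is 15/(15−i).
E = 15/8 + 15/7 + 15/6 + 15/5 + 15/4 + 15/3 + 15/2 + 15/1 = 2283/56.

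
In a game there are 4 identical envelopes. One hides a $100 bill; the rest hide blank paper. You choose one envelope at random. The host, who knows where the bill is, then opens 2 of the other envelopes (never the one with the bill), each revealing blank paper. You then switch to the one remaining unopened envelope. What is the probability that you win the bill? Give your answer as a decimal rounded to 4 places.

0.7500

Your original envelope holds the bill with probability 1/4, so the other 3 collectively hold it with probability 3/4.
The host can always find 2 empty envelopes to open, so the reveals don't change that 3/4; it is now spread over the 1 remaining unopened envelope.
P(win by switching) = (3/4) · (1/1) = 3/4 ≈ 0.7500.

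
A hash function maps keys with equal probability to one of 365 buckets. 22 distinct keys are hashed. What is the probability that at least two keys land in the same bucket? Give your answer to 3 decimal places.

It's easier to compute the probability that all 22 are distinct.
P(all distinct) = 365/365 · 364/365 · ··· · 344/365 ≈ 0.524.
So the probability of at least one match is 1 − 0.524 = 0.476.

0.476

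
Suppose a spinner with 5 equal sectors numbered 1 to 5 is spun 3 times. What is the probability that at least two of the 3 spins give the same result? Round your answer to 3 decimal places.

0.520

P(all 3 different) = 5/5 · 4/5 · ··· · 3/5 ≈ 0.480.
P(at least two equal) = 1 − 0.480 = 0.520.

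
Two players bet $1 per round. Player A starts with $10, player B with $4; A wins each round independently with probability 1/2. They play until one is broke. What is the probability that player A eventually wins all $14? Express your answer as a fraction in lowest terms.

With a fair step, P(i) = ½P(i−1) + ½P(i+1) with P(0)=0, P(14)=1 has the linear solution P(i) = i/14.
P(10) = 10/14 = 5/7.

5/7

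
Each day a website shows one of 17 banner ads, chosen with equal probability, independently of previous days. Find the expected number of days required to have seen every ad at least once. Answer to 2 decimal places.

After i distinct types are collected, each trial gives a new one with probability (17−i)/17, so the expected wait for the next new type is 17/(17−i).
E = 17/17 + 17/16 + 17/15 + 17/14 + 17/13 + 17/12 + 17/11 + 17/10 + 17/9 + 17/8 + 17/7 + 17/6 + 17/5 + 17/4 + 17/3 + 17/2 + 17/1 = 42142223/720720 ≈ 58.47.

58.47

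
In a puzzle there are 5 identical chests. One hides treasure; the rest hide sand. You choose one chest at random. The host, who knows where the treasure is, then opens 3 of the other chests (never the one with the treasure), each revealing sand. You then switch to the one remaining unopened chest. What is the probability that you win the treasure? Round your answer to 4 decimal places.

0.8000

Your original chest holds the treasure with probability 1/5, so the other 4 collectively hold it with probability 4/5.
The host can always find 3 empty chests to open, so the reveals don't change that 4/5; it is now spread over the 1 remaining unopened chest.
P(win by switching) = (4/5) · (1/1) = 4/5 ≈ 0.8000.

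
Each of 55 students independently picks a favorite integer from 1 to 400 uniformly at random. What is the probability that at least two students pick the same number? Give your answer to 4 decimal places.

0.9796

It's easier to compute the probability that all 55 are distinct.
P(all distinct) = 400/400 · 399/400 · ··· · 346/400 ≈ 0.0204.
So the probability of at least one match is 1 − 0.0204 = 0.9796.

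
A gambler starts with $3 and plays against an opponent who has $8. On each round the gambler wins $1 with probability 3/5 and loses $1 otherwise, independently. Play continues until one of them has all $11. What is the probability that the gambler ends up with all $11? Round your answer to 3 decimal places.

0.712

Let r = q/p = (2/5)/(3/5) = 2/3. The recurrence P(i) = p·P(i+1) + q·P(i−1) with P(0)=0, P(11)=1 gives P(i) = (1 − r^i)/(1 − r^11).
P(3) = (1 − (2/3)^3) / (1 − (2/3)^11) = 124659/175099 ≈ 0.712.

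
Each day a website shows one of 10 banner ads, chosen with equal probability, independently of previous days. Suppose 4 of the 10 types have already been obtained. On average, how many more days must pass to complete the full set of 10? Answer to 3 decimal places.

Starting from 4 distinct types, each trial gives a new one with probability (10−i)/10 when i types are held, so the wait for the next new type is 10/(10−i).
E = 10/6 + 10/5 + 10/4 + 10/3 + 10/2 + 10/1 = 49/2 ≈ 24.500.

24.500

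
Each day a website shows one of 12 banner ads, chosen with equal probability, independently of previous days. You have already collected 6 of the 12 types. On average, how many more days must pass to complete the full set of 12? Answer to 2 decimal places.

29.40

Starting from 6 distinct types, each trial gives a new one with probability (12−i)/12 when i types are held, so the wait for the next new type is 12/(12−i).
E = 12/6 + 12/5 + 12/4 + 12/3 + 12/2 + 12/1 = 147/5 ≈ 29.40.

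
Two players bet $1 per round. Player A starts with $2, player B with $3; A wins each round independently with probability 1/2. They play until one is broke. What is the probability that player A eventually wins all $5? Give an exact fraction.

2/5

With a fair step, P(i) = ½P(i−1) + ½P(i+1) with P(0)=0, P(5)=1 has the linear solution P(i) = i/5.
P(2) = 2/5.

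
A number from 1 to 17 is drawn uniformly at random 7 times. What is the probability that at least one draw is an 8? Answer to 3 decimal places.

P(no draw is an 8) = (16/17)^7 ≈ 0.654.
P(at least one) = 1 − 0.654 = 0.346.

0.346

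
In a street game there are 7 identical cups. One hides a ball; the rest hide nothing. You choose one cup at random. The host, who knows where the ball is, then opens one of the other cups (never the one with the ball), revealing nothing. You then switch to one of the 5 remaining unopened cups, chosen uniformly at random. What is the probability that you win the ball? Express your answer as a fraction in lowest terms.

Your original cup holds the ball with probability 1/7, so the other 6 collectively hold it with probability 6/7.
The host can always find an empty cup to open, so this doesn't change that 6/7; it is now spread over the 5 remaining unopened cups.
P(win by switching) = (6/7) · (1/5) = 6/35.

6/35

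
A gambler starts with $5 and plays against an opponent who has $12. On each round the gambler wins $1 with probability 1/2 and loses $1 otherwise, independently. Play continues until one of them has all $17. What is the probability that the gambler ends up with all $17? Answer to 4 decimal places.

0.2941

With a fair step, P(i) = ½P(i−1) + ½P(i+1) with P(0)=0, P(17)=1 has the linear solution P(i) = i/17.
P(5) = 5/17 ≈ 0.2941.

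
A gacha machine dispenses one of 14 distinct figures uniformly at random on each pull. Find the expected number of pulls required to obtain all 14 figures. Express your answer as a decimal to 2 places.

After i distinct types are collected, each trial gives a new one with probability (14−i)/14, so the expected wait for the next new type is 14/(14−i).
E = 14/14 + 14/13 + 14/12 + 14/11 + 14/10 + 14/9 + 14/8 + 14/7 + 14/6 + 14/5 + 14/4 + 14/3 + 14/2 + 14/1 = 1171733/25740 ≈ 45.52.

45.52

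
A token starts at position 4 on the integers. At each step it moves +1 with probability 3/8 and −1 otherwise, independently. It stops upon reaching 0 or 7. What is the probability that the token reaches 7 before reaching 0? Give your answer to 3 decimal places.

0.193

Let r = q/p = (5/8)/(3/8) = 5/3. The recurrence P(i) = p·P(i+1) + q·P(i−1) with P(0)=0, P(7)=1 gives P(i) = (1 − r^i)/(1 − r^7).
P(4) = (1 − (5/3)^4) / (1 − (5/3)^7) = 7344/37969 ≈ 0.193.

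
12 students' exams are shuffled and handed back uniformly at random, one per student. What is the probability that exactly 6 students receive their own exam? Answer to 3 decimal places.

Choose which 6 of the 12 are fixed: C(12,6) = 924 ways.
The remaining 6 must have no fixed point: D(6) = 265.
P = 924·265/479001600 = 53/103680 ≈ 0.001.

0.001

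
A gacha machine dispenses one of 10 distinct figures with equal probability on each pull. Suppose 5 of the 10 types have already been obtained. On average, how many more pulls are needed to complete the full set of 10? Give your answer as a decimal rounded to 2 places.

Starting from 5 distinct types, each trial gives a new one with probability (10−i)/10 when i types are held, so the wait for the next new type is 10/(10−i).
E = 10/5 + 10/4 + 10/3 + 10/2 + 10/1 = 137/6 ≈ 22.83.

22.83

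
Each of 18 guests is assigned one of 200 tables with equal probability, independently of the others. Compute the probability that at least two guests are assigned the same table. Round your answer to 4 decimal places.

0.5454

It's easier to compute the probability that all 18 are distinct.
P(all distinct) = 200/200 · 199/200 · ··· · 183/200 ≈ 0.4546.
So the probability of at least one match is 1 − 0.4546 = 0.5454.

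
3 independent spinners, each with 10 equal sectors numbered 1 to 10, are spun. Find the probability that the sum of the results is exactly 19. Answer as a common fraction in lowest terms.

There are 10^3 = 1000 equally likely outcomes.
The number of ordered 3-tuples from {1,…,10} summing to 19 is 69.
P(sum = 19) = 69/1000.

69/1000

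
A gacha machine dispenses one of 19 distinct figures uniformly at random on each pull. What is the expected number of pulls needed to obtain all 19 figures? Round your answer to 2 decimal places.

67.41

After i distinct types are collected, each trial gives a new one with probability (19−i)/19, so the expected wait for the next new type is 19/(19−i).
E = 19/19 + 19/18 + 19/17 + 19/16 + 19/15 + 19/14 + 19/13 + 19/12 + 19/11 + 19/10 + 19/9 + 19/8 + 19/7 + 19/6 + 19/5 + 19/4 + 19/3 + 19/2 + 19/1 = 275295799/4084080 ≈ 67.41.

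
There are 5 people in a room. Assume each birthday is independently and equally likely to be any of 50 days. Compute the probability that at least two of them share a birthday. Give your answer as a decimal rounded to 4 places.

It's easier to compute the probability that all 5 are distinct.
P(all distinct) = 50/50 · 49/50 · ··· · 46/50 ≈ 0.8136.
So the probability of at least one match is 1 − 0.8136 = 0.1864.

0.1864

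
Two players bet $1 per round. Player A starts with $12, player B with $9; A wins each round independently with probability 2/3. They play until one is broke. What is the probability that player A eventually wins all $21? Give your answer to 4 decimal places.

0.9998

Let r = q/p = (1/3)/(2/3) = 1/2. The recurrence P(i) = p·P(i+1) + q·P(i−1) with P(0)=0, P(21)=1 gives P(i) = (1 − r^i)/(1 − r^21).
P(12) = (1 − (1/2)^12) / (1 − (1/2)^21) = 299520/299593 ≈ 0.9998.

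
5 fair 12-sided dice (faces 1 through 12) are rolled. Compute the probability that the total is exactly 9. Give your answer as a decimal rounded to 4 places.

0.0003

There are 12^5 = 248832 equally likely outcomes.
The number of ordered 5-tuples from {1,…,12} summing to 9 is 70.
P(sum = 9) = 70/248832 = 35/124416 ≈ 0.0003.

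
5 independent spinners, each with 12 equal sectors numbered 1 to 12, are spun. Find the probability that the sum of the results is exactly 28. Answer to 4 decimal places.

There are 12^5 = 248832 equally likely outcomes.
The number of ordered 5-tuples from {1,…,12} summing to 28 is 10725.
P(sum = 28) = 10725/248832 = 3575/82944 ≈ 0.0431.

0.0431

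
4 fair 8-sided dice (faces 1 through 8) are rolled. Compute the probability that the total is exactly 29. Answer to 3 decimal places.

0.005

There are 8^4 = 4096 equally likely outcomes.
The number of ordered 4-tuples from {1,…,8} summing to 29 is 20.
P(sum = 29) = 20/4096 = 5/1024 ≈ 0.005.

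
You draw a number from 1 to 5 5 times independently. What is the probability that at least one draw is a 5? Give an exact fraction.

P(no draw is a 5) = (4/5)^5 = 1024/3125.
P(at least one) = 1 − 1024/3125 = 2101/3125.

2101/3125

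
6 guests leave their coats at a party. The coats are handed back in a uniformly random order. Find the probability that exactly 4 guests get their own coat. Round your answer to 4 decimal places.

0.0208

Choose which 4 of the 6 are fixed: C(6,4) = 15 ways.
The remaining 2 must have no fixed point: D(2) = 1.
P = 15·1/720 = 1/48 ≈ 0.0208.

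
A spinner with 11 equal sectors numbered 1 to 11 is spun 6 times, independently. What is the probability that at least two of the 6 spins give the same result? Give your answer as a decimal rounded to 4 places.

P(all 6 different) = 11/11 · 10/11 · ··· · 6/11 ≈ 0.1878.
P(at least two equal) = 1 − 0.1878 = 0.8122.

0.8122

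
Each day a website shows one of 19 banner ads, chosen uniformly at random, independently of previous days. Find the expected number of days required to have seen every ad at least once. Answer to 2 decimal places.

67.41

After i distinct types are collected, each trial gives a new one with probability (19−i)/19, so the expected wait for the next new type is 19/(19−i).
E = 19/19 + 19/18 + 19/17 + 19/16 + 19/15 + 19/14 + 19/13 + 19/12 + 19/11 + 19/10 + 19/9 + 19/8 + 19/7 + 19/6 + 19/5 + 19/4 + 19/3 + 19/2 + 19/1 = 275295799/4084080 ≈ 67.41.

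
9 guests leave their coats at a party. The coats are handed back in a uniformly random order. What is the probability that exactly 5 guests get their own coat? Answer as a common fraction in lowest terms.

Choose which 5 of the 9 are fixed: C(9,5) = 126 ways.
The remaining 4 must have no fixed point: D(4) = 9.
P = 126·9/362880 = 1/320.

1/320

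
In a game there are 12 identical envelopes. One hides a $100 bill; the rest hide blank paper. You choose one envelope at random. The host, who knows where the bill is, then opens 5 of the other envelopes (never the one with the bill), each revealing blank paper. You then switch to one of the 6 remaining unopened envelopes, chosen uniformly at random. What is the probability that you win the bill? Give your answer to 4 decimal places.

0.1528

Your original envelope holds the bill with probability 1/12, so the other 11 collectively hold it with probability 11/12.
The host can always find 5 empty envelopes to open, so the reveals don't change that 11/12; it is now spread over the 6 remaining unopened envelopes.
P(win by switching) = (11/12) · (1/6) = 11/72 ≈ 0.1528.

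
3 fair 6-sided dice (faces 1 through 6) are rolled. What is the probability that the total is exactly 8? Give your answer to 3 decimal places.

There are 6^3 = 216 equally likely outcomes.
The number of ordered 3-tuples from {1,…,6} summing to 8 is 21.
P(sum = 8) = 21/216 = 7/72 ≈ 0.097.

0.097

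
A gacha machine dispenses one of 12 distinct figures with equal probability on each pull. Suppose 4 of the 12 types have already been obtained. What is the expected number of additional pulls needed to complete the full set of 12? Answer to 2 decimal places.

Starting from 4 distinct types, each trial gives a new one with probability (12−i)/12 when i types are held, so the wait for the next new type is 12/(12−i).
E = 12/8 + 12/7 + 12/6 + 12/5 + 12/4 + 12/3 + 12/2 + 12/1 = 2283/70 ≈ 32.61.

32.61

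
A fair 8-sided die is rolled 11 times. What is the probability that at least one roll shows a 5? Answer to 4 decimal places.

P(no roll shows a 5) = (7/8)^11 ≈ 0.2302.
P(at least one) = 1 − 0.2302 = 0.7698.

0.7698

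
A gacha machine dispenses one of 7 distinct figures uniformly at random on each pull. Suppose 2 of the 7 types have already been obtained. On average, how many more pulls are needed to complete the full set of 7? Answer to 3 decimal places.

15.983

Starting from 2 distinct types, each trial gives a new one with probability (7−i)/7 when i types are held, so the wait for the next new type is 7/(7−i).
E = 7/5 + 7/4 + 7/3 + 7/2 + 7/1 = 959/60 ≈ 15.983.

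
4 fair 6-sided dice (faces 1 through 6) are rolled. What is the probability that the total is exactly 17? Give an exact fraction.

There are 6^4 = 1296 equally likely outcomes.
The number of ordered 4-tuples from {1,…,6} summing to 17 is 104.
P(sum = 17) = 104/1296 = 13/162.

13/162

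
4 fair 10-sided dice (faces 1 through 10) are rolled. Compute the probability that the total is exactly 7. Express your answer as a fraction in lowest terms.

There are 10^4 = 10000 equally likely outcomes.
The number of ordered 4-tuples from {1,…,10} summing to 7 is 20.
P(sum = 7) = 20/10000 = 1/500.

1/500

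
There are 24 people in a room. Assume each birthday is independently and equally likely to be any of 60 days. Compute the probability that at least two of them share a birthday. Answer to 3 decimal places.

0.995

It's easier to compute the probability that all 24 are distinct.
P(all distinct) = 60/60 · 59/60 · ··· · 37/60 ≈ 0.005.
So the probability of at least one match is 1 − 0.005 = 0.995.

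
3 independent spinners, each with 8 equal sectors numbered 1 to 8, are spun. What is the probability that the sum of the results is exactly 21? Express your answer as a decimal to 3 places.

There are 8^3 = 512 equally likely outcomes.
The number of ordered 3-tuples from {1,…,8} summing to 21 is 10.
P(sum = 21) = 10/512 = 5/256 ≈ 0.020.

0.020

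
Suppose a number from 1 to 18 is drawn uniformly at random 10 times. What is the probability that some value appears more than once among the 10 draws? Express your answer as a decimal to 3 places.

P(all 10 different) = 18/18 · 17/18 · ··· · 9/18 ≈ 0.044.
P(at least two equal) = 1 − 0.044 = 0.956.

0.956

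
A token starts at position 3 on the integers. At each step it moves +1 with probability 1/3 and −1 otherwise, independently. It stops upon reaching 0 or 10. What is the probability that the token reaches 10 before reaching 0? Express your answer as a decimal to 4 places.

0.0068

Let r = q/p = (2/3)/(1/3) = 2. The recurrence P(i) = p·P(i+1) + q·P(i−1) with P(0)=0, P(10)=1 gives P(i) = (1 − r^i)/(1 − r^10).
P(3) = (1 − (2)^3) / (1 − (2)^10) = 7/1023 ≈ 0.0068.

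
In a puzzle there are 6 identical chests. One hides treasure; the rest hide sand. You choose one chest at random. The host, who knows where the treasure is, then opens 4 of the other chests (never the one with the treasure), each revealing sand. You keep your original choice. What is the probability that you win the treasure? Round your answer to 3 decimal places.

The host can always open 4 empty chests regardless of your choice, so the reveals give no information about your original chest.
P(win by staying) = 1/6 ≈ 0.167.

0.167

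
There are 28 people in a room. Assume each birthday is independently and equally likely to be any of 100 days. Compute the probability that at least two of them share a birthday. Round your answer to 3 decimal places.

It's easier to compute the probability that all 28 are distinct.
P(all distinct) = 100/100 · 99/100 · ··· · 73/100 ≈ 0.015.
So the probability of at least one match is 1 − 0.015 = 0.985.

0.985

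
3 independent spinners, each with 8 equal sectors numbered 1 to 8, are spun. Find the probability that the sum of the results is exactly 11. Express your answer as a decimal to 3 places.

There are 8^3 = 512 equally likely outcomes.
The number of ordered 3-tuples from {1,…,8} summing to 11 is 42.
P(sum = 11) = 42/512 = 21/256 ≈ 0.082.

0.082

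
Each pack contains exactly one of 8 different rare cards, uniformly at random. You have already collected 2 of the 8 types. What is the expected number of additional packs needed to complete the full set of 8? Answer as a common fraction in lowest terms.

Starting from 2 distinct types, each trial gives a new one with probability (8−i)/8 when i types are held, so the wait for the next new type is 8/(8−i).
E = 8/6 + 8/5 + 8/4 + 8/3 + 8/2 + 8/1 = 98/5.

98/5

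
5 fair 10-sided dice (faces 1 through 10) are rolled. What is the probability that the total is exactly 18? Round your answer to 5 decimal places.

0.02205

There are 10^5 = 100000 equally likely outcomes.
The number of ordered 5-tuples from {1,…,10} summing to 18 is 2205.
P(sum = 18) = 2205/100000 = 441/20000 ≈ 0.02205.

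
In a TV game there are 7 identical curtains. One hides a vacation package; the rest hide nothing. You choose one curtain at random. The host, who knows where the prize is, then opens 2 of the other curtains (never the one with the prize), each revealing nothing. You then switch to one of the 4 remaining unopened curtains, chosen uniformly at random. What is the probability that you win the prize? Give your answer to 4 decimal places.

0.2143

Your original curtain holds the prize with probability 1/7, so the other 6 collectively hold it with probability 6/7.
The host can always find 2 empty curtains to open, so the reveals don't change that 6/7; it is now spread over the 4 remaining unopened curtains.
P(win by switching) = (6/7) · (1/4) = 3/14 ≈ 0.2143.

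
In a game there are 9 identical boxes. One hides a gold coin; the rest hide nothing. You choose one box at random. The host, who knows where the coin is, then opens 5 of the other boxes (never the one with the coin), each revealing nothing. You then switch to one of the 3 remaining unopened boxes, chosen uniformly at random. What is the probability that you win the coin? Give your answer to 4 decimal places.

0.2963

Your original box holds the coin with probability 1/9, so the other 8 collectively hold it with probability 8/9.
The host can always find 5 empty boxes to open, so the reveals don't change that 8/9; it is now spread over the 3 remaining unopened boxes.
P(win by switching) = (8/9) · (1/3) = 8/27 ≈ 0.2963.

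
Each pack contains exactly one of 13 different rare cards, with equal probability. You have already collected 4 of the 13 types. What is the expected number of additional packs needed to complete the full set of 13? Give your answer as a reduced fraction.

Starting from 4 distinct types, each trial gives a new one with probability (13−i)/13 when i types are held, so the wait for the next new type is 13/(13−i).
E = 13/9 + 13/8 + 13/7 + 13/6 + 13/5 + 13/4 + 13/3 + 13/2 + 13/1 = 92677/2520.

92677/2520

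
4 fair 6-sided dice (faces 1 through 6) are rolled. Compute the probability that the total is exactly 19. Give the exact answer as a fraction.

7/162

There are 6^4 = 1296 equally likely outcomes.
The number of ordered 4-tuples from {1,…,6} summing to 19 is 56.
P(sum = 19) = 56/1296 = 7/162.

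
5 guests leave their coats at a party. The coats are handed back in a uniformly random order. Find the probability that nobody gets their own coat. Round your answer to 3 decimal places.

This is the derangement probability: permutations of 5 with no fixed point.
D(5) = 5! · (1 − 1/1! + 1/2! − ··· + (−1)^5/5!) = 44.
P = 44/120 = 11/30 ≈ 0.367.

0.367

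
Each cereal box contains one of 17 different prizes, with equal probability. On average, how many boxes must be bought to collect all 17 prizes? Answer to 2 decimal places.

After i distinct types are collected, each trial gives a new one with probability (17−i)/17, so the expected wait for the next new type is 17/(17−i).
E = 17/17 + 17/16 + 17/15 + 17/14 + 17/13 + 17/12 + 17/11 + 17/10 + 17/9 + 17/8 + 17/7 + 17/6 + 17/5 + 17/4 + 17/3 + 17/2 + 17/1 = 42142223/720720 ≈ 58.47.

58.47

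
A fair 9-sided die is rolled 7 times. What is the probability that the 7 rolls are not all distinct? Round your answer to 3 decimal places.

0.962

P(all 7 different) = 9/9 · 8/9 · ··· · 3/9 ≈ 0.038.
P(at least two equal) = 1 − 0.038 = 0.962.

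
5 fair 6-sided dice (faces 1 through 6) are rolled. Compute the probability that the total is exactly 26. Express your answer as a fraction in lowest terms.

There are 6^5 = 7776 equally likely outcomes.
The number of ordered 5-tuples from {1,…,6} summing to 26 is 70.
P(sum = 26) = 70/7776 = 35/3888.

35/3888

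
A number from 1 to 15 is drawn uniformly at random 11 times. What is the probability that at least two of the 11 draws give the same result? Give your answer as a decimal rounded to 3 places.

P(all 11 different) = 15/15 · 14/15 · ··· · 5/15 ≈ 0.006.
P(at least two equal) = 1 − 0.006 = 0.994.

0.994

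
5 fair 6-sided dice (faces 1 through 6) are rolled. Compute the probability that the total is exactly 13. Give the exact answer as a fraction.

35/648

There are 6^5 = 7776 equally likely outcomes.
The number of ordered 5-tuples from {1,…,6} summing to 13 is 420.
P(sum = 13) = 420/7776 = 35/648.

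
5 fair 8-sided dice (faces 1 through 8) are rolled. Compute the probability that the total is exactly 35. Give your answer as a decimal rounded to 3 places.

0.004

There are 8^5 = 32768 equally likely outcomes.
The number of ordered 5-tuples from {1,…,8} summing to 35 is 126.
P(sum = 35) = 126/32768 = 63/16384 ≈ 0.004.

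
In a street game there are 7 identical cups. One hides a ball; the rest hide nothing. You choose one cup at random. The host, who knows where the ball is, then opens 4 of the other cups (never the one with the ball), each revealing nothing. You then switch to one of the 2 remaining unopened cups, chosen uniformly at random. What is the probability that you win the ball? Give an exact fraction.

Your original cup holds the ball with probability 1/7, so the other 6 collectively hold it with probability 6/7.
The host can always find 4 empty cups to open, so the reveals don't change that 6/7; it is now spread over the 2 remaining unopened cups.
P(win by switching) = (6/7) · (1/2) = 3/7.

3/7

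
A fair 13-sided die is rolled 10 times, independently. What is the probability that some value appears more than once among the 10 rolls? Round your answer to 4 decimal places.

P(all 10 different) = 13/13 · 12/13 · ··· · 4/13 ≈ 0.0075.
P(at least two equal) = 1 − 0.0075 = 0.9925.

0.9925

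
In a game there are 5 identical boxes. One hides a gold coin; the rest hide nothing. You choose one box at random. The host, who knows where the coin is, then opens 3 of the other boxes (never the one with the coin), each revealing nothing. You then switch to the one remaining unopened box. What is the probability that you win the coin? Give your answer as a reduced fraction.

Your original box holds the coin with probability 1/5, so the other 4 collectively hold it with probability 4/5.
The host can always find 3 empty boxes to open, so the reveals don't change that 4/5; it is now spread over the 1 remaining unopened box.
P(win by switching) = (4/5) · (1/1) = 4/5.

4/5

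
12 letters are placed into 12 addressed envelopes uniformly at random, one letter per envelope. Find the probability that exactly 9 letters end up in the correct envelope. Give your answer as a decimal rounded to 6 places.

0.000001

Choose which 9 of the 12 are fixed: C(12,9) = 220 ways.
The remaining 3 must have no fixed point: D(3) = 2.
P = 220·2/479001600 = 1/1088640 ≈ 0.000001.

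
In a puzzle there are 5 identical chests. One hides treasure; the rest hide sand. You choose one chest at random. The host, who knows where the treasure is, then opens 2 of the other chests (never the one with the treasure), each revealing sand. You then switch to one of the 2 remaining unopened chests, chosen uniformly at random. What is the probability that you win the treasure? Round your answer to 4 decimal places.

Your original chest holds the treasure with probability 1/5, so the other 4 collectively hold it with probability 4/5.
The host can always find 2 empty chests to open, so the reveals don't change that 4/5; it is now spread over the 2 remaining unopened chests.
P(win by switching) = (4/5) · (1/2) = 2/5 ≈ 0.4000.

0.4000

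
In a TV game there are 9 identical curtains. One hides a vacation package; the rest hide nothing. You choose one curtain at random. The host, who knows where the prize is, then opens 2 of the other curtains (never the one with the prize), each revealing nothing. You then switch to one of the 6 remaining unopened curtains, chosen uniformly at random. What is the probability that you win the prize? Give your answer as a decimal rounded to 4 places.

Your original curtain holds the prize with probability 1/9, so the other 8 collectively hold it with probability 8/9.
The host can always find 2 empty curtains to open, so the reveals don't change that 8/9; it is now spread over the 6 remaining unopened curtains.
P(win by switching) = (8/9) · (1/6) = 4/27 ≈ 0.1481.

0.1481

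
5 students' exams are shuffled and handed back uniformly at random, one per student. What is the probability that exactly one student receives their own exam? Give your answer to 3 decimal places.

0.375

Choose which one is fixed: C(5,1) = 5 ways.
The remaining 4 must have no fixed point: D(4) = 9.
P = 5·9/120 = 3/8 ≈ 0.375.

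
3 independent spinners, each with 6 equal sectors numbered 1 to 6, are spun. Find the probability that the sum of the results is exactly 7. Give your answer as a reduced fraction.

5/72

There are 6^3 = 216 equally likely outcomes.
The number of ordered 3-tuples from {1,…,6} summing to 7 is 15.
P(sum = 7) = 15/216 = 5/72.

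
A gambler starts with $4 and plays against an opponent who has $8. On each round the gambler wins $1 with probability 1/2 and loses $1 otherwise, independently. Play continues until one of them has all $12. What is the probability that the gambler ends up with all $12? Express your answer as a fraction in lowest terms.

1/3

With a fair step, P(i) = ½P(i−1) + ½P(i+1) with P(0)=0, P(12)=1 has the linear solution P(i) = i/12.
P(4) = 4/12 = 1/3.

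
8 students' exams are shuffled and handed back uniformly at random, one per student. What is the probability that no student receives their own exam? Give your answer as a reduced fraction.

This is the derangement probability: permutations of 8 with no fixed point.
D(8) = 8! · (1 − 1/1! + 1/2! − ··· + (−1)^8/8!) = 14833.
P = 14833/40320 = 2119/5760.

2119/5760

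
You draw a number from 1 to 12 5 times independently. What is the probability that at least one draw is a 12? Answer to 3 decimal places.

P(no draw is a 12) = (11/12)^5 ≈ 0.647.
P(at least one) = 1 − 0.647 = 0.353.

0.353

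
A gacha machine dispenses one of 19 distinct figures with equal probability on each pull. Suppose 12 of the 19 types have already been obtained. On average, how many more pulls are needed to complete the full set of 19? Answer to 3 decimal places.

49.264

Starting from 12 distinct types, each trial gives a new one with probability (19−i)/19 when i types are held, so the wait for the next new type is 19/(19−i).
E = 19/7 + 19/6 + 19/5 + 19/4 + 19/3 + 19/2 + 19/1 = 6897/140 ≈ 49.264.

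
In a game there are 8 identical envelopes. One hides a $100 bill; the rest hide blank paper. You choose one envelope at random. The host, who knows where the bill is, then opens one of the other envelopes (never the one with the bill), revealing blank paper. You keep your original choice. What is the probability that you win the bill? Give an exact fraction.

The host can always open an empty envelope regardless of your choice, so this gives no information about your original envelope.
P(win by staying) = 1/8.

1/8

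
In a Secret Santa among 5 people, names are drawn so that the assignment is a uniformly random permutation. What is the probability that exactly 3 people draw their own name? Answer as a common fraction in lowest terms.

1/12

Choose which 3 of the 5 are fixed: C(5,3) = 10 ways.
The remaining 2 must have no fixed point: D(2) = 1.
P = 10·1/120 = 1/12.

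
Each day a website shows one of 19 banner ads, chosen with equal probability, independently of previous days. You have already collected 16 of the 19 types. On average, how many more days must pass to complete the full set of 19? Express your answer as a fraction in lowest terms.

Starting from 16 distinct types, each trial gives a new one with probability (19−i)/19 when i types are held, so the wait for the next new type is 19/(19−i).
E = 19/3 + 19/2 + 19/1 = 209/6.

209/6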